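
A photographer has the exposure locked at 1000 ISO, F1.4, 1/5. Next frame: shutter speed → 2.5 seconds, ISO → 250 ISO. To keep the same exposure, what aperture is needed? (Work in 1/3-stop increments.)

f/2.5

Shutter speed: 1/5 → 1/4 → 0.3 → 0.4 → 0.5 → 0.6 → 0.8 → 1 → 1.3 → 1.6 → 2 → 2.5 — 3 2/3 stops longer (brighter).
ISO: 1000 → 800 → 640 → 500 → 400 → 320 → 250 — 2 stops dropped (darker).
Net change so far: 1 2/3 stops brighter. Offset with the aperture: f/1.4 → f/1.6 → f/1.8 → f/2 → f/2.2 → f/2.5.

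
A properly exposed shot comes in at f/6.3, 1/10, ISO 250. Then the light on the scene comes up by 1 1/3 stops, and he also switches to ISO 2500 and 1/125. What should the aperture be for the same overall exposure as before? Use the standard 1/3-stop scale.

Scene light: 1 1/3 stops brighter.
ISO: 250 → 320 → 400 → 500 → 640 → 800 → 1000 → 1250 → 1600 → 2000 → 2500 — 3 1/3 stops raised (brighter).
Shutter speed: 1/10 → 1/13 → 1/15 → 1/20 → 1/25 → 1/30 → 1/40 → 1/50 → 1/60 → 1/80 → 1/100 → 1/125 — 3 2/3 stops shorter (darker).
Net so far: 1 stop brighter. Aperture: f/6.3 → f/7.1 → f/8 → f/9.

f/9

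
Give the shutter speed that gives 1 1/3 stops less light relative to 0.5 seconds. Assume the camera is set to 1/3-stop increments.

1/5s

Shutter speed: 0.5 → 0.4 → 0.3 → 1/4 → 1/5 — 1 1/3 stops faster (darker).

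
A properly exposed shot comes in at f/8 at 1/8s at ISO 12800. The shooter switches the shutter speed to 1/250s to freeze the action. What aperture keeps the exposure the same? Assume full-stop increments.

Shutter speed: 1/8 → 1/15 → 1/30 → 1/60 → 1/125 → 1/250 — 5 stops shorter (darker).
Need 5 stops brighter from the aperture: f/8 → f/5.6 → f/4 → f/2.8 → f/2 → f/1.4.

f/1.4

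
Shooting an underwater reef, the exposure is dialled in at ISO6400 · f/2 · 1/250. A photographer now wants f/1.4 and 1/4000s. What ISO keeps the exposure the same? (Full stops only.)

Aperture: f/2 → f/1.4 — 1 stop wider (brighter).
Shutter speed: 1/250 → 1/500 → 1/1000 → 1/2000 → 1/4000 — 4 stops faster (darker).
Net change so far: 3 stops darker. Offset with the ISO: 6400 → 12800 → 25600 → 51200.

ISO 51200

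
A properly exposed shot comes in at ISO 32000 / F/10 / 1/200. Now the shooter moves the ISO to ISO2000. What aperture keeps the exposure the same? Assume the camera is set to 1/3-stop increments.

f/2.5

ISO: 32000 → 25600 → 20000 → 16000 → 12800 → 10000 → 8000 → 6400 → 5000 → 4000 → 3200 → 2500 → 2000 — 4 stops dropped (darker).
Need 4 stops brighter from the aperture: f/10 → f/9 → f/8 → f/7.1 → f/6.3 → f/5.6 → f/5 → f/4.5 → f/4 → f/3.5 → f/3.2 → f/2.8 → f/2.5.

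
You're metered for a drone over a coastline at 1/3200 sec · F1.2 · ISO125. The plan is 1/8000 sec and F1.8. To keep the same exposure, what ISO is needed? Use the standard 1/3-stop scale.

ISO 640

Shutter speed: 1/3200 → 1/4000 → 1/5000 → 1/6400 → 1/8000 — 1 1/3 stops faster (darker).
Aperture: f/1.2 → f/1.4 → f/1.6 → f/1.8 — 1 stop smaller aperture (darker).
Net change so far: 2 1/3 stops darker. Offset with the ISO: 125 → 160 → 200 → 250 → 320 → 400 → 500 → 640.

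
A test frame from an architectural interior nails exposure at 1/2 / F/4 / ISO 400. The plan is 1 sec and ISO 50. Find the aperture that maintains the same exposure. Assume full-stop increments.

Shutter speed: 1/2 → 1 — 1 stop longer (brighter).
ISO: 400 → 200 → 100 → 50 — 3 stops dropped (darker).
Net change so far: 2 stops darker. Offset with the aperture: f/4 → f/2.8 → f/2.

f/2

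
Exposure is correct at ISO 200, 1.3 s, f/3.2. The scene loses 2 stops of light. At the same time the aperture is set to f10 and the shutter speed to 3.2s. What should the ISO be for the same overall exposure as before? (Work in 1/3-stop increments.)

Scene light: 2 stops darker.
Aperture: f/3.2 → f/3.5 → f/4 → f/4.5 → f/5 → f/5.6 → f/6.3 → f/7.1 → f/8 → f/9 → f/10 — 3 1/3 stops stopped down (darker).
Shutter speed: 1.3 → 1.6 → 2 → 2.5 → 3.2 — 1 1/3 stops slower (brighter).
Net so far: 4 stops darker. ISO: 200 → 250 → 320 → 400 → 500 → 640 → 800 → 1000 → 1250 → 1600 → 2000 → 2500 → 3200.

ISO 3200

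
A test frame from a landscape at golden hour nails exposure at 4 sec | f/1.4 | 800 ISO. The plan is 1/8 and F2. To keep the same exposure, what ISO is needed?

Shutter speed: 4 → 2 → 1 → 1/2 → 1/4 → 1/8 — 5 stops shorter (darker).
Aperture: f/1.4 → f/2 — 1 stop smaller aperture (darker).
Net change so far: 6 stops darker. Offset with the ISO: 800 → 1600 → 3200 → 6400 → 12800 → 25600 → 51200.

ISO 51200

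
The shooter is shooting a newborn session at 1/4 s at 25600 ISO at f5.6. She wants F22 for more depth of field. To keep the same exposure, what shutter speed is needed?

4 s

Aperture: f/5.6 → f/8 → f/11 → f/16 → f/22 — 4 stops stopped down (darker).
Need 4 stops brighter from the shutter speed: 1/4 → 1/2 → 1 → 2 → 4.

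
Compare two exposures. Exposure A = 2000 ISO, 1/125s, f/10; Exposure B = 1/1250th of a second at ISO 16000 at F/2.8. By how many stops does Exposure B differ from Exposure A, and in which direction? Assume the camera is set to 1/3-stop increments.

3 1/3 stops brighter

Aperture: f/10 → f/9 → f/8 → f/7.1 → f/6.3 → f/5.6 → f/5 → f/4.5 → f/4 → f/3.5 → f/3.2 → f/2.8 — 3 2/3 stops wider (brighter).
Shutter speed: 1/125 → 1/160 → 1/200 → 1/250 → 1/320 → 1/400 → 1/500 → 1/640 → 1/800 → 1/1000 → 1/1250 — 3 1/3 stops shorter (darker).
ISO: 2000 → 2500 → 3200 → 4000 → 5000 → 6400 → 8000 → 10000 → 12800 → 16000 — 3 stops higher (brighter).
Net: +3 2/3 −3 1/3 +3 = +3 1/3 stops.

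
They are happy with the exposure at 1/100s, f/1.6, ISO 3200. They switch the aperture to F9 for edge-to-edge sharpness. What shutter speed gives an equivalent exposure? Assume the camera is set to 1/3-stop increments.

0.3 s

Aperture: f/1.6 → f/1.8 → f/2 → f/2.2 → f/2.5 → f/2.8 → f/3.2 → f/3.5 → f/4 → f/4.5 → f/5 → f/5.6 → f/6.3 → f/7.1 → f/8 → f/9 — 5 stops narrower (darker).
Need 5 stops brighter from the shutter speed: 1/100 → 1/80 → 1/60 → 1/50 → 1/40 → 1/30 → 1/25 → 1/20 → 1/15 → 1/13 → 1/10 → 1/8 → 1/6 → 1/5 → 1/4 → 0.3.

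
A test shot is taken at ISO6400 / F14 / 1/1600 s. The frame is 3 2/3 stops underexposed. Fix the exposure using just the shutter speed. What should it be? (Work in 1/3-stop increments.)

1/125s

Underexposed by 3 2/3 stops → need 3 2/3 stops brighter.
Shutter speed: 1/1600 → 1/1250 → 1/1000 → 1/800 → 1/640 → 1/500 → 1/400 → 1/320 → 1/250 → 1/200 → 1/160 → 1/125.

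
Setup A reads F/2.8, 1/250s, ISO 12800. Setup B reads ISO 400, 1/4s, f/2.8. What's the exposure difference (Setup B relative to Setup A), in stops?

Aperture: unchanged.
Shutter speed: 1/250 → 1/125 → 1/60 → 1/30 → 1/15 → 1/8 → 1/4 — 6 stops longer (brighter).
ISO: 12800 → 6400 → 3200 → 1600 → 800 → 400 — 5 stops lower (darker).
Net: +6 −5 = +1 stop.

1 stop brighter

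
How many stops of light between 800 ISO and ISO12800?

4 stops

800 → 1600 → 3200 → 6400 → 12800 — count the steps: 4 stops.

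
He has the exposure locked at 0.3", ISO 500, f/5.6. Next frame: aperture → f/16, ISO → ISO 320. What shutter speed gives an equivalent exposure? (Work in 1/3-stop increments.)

Aperture: f/5.6 → f/6.3 → f/7.1 → f/8 → f/9 → f/10 → f/11 → f/13 → f/14 → f/16 — 3 stops narrower (darker).
ISO: 500 → 400 → 320 — 2/3 stop lower (darker).
Net change so far: 3 2/3 stops darker. Offset with the shutter speed: 0.3 → 0.4 → 0.5 → 0.6 → 0.8 → 1 → 1.3 → 1.6 → 2 → 2.5 → 3.2 → 4.

4 s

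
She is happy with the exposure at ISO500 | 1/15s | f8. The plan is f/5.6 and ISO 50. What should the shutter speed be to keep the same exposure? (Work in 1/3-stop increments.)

0.3 s

Aperture: f/8 → f/7.1 → f/6.3 → f/5.6 — 1 stop larger aperture (brighter).
ISO: 500 → 400 → 320 → 250 → 200 → 160 → 125 → 100 → 80 → 64 → 50 — 3 1/3 stops dropped (darker).
Net change so far: 2 1/3 stops darker. Offset with the shutter speed: 1/15 → 1/13 → 1/10 → 1/8 → 1/6 → 1/5 → 1/4 → 0.3.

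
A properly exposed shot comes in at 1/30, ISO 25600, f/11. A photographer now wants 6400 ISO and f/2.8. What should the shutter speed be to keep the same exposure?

1/125s

ISO: 25600 → 12800 → 6400 — 2 stops dropped (darker).
Aperture: f/11 → f/8 → f/5.6 → f/4 → f/2.8 — 4 stops opened up (brighter).
Net change so far: 2 stops brighter. Offset with the shutter speed: 1/30 → 1/60 → 1/125.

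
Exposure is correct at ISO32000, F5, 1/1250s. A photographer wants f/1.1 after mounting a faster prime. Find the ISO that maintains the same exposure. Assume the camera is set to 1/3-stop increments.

Aperture: f/5 → f/4.5 → f/4 → f/3.5 → f/3.2 → f/2.8 → f/2.5 → f/2.2 → f/2 → f/1.8 → f/1.6 → f/1.4 → f/1.2 → f/1.1 — 4 1/3 stops wider (brighter).
Need 4 1/3 stops darker from the ISO: 32000 → 25600 → 20000 → 16000 → 12800 → 10000 → 8000 → 6400 → 5000 → 4000 → 3200 → 2500 → 2000 → 1600.

ISO 1600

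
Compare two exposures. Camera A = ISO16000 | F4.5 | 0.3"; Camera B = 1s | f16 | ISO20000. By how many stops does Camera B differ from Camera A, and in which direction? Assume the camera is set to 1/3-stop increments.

1 2/3 stops darker

Aperture: f/4.5 → f/5 → f/5.6 → f/6.3 → f/7.1 → f/8 → f/9 → f/10 → f/11 → f/13 → f/14 → f/16 — 3 2/3 stops narrower (darker).
Shutter speed: 0.3 → 0.4 → 0.5 → 0.6 → 0.8 → 1 — 1 2/3 stops longer (brighter).
ISO: 16000 → 20000 — 1/3 stop raised (brighter).
Net: −3 2/3 +1 2/3 +1/3 = −1 2/3 stops.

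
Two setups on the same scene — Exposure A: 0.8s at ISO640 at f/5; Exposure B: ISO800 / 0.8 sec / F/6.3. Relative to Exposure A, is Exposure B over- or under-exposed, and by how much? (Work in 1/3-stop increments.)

1/3 stop darker

Aperture: f/5 → f/5.6 → f/6.3 — 2/3 stop smaller aperture (darker).
Shutter speed: unchanged.
ISO: 640 → 800 — 1/3 stop higher (brighter).
Net: −2/3 +1/3 = −1/3 stops.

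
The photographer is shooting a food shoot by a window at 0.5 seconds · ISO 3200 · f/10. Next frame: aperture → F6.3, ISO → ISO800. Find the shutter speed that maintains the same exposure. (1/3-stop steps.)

Aperture: f/10 → f/9 → f/8 → f/7.1 → f/6.3 — 1 1/3 stops opened up (brighter).
ISO: 3200 → 2500 → 2000 → 1600 → 1250 → 1000 → 800 — 2 stops lower (darker).
Net change so far: 2/3 stop darker. Offset with the shutter speed: 0.5 → 0.6 → 0.8.

0.8 s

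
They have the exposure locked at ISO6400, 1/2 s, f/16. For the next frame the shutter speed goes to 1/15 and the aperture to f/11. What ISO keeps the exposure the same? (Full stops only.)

Shutter speed: 1/2 → 1/4 → 1/8 → 1/15 — 3 stops faster (darker).
Aperture: f/16 → f/11 — 1 stop opened up (brighter).
Net change so far: 2 stops darker. Offset with the ISO: 6400 → 12800 → 25600.

ISO 25600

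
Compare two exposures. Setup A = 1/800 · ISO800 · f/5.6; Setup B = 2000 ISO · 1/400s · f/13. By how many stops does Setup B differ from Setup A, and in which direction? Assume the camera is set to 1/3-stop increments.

Aperture: f/5.6 → f/6.3 → f/7.1 → f/8 → f/9 → f/10 → f/11 → f/13 — 2 1/3 stops smaller aperture (darker).
Shutter speed: 1/800 → 1/640 → 1/500 → 1/400 — 1 stop longer (brighter).
ISO: 800 → 1000 → 1250 → 1600 → 2000 — 1 1/3 stops raised (brighter).
Net: −2 1/3 +1 +1 1/3 = 0 stops.

same exposure (0 stops)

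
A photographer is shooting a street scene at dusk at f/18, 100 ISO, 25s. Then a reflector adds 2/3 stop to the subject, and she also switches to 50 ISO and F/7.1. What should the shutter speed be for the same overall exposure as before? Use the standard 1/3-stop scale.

5 s

Scene light: 2/3 stop brighter.
ISO: 100 → 80 → 64 → 50 — 1 stop dropped (darker).
Aperture: f/18 → f/16 → f/14 → f/13 → f/11 → f/10 → f/9 → f/8 → f/7.1 — 2 2/3 stops larger aperture (brighter).
Net so far: 2 1/3 stops brighter. Shutter speed: 25 → 20 → 15 → 13 → 10 → 8 → 6 → 5.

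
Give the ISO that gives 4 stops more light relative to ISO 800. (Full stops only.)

ISO 12800

ISO: 800 → 1600 → 3200 → 6400 → 12800 — 4 stops raised (brighter).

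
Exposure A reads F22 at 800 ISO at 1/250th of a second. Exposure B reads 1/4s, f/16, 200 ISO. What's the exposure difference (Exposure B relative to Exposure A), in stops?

Aperture: f/22 → f/16 — 1 stop larger aperture (brighter).
Shutter speed: 1/250 → 1/125 → 1/60 → 1/30 → 1/15 → 1/8 → 1/4 — 6 stops longer (brighter).
ISO: 800 → 400 → 200 — 2 stops lower (darker).
Net: +1 +6 −2 = +5 stops.

5 stops brighter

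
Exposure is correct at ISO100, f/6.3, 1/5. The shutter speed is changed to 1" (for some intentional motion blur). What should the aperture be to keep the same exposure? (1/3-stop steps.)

f/14

Shutter speed: 1/5 → 1/4 → 0.3 → 0.4 → 0.5 → 0.6 → 0.8 → 1 — 2 1/3 stops longer (brighter).
Need 2 1/3 stops darker from the aperture: f/6.3 → f/7.1 → f/8 → f/9 → f/10 → f/11 → f/13 → f/14.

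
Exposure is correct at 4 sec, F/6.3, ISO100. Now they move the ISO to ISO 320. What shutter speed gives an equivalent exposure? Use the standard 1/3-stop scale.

1.3 s

ISO: 100 → 125 → 160 → 200 → 250 → 320 — 1 2/3 stops higher (brighter).
Need 1 2/3 stops darker from the shutter speed: 4 → 3.2 → 2.5 → 2 → 1.6 → 1.3.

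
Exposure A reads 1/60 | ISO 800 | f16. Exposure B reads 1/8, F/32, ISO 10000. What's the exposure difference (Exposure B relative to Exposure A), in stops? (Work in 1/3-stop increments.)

Aperture: f/16 → f/18 → f/20 → f/22 → f/25 → f/29 → f/32 — 2 stops stopped down (darker).
Shutter speed: 1/60 → 1/50 → 1/40 → 1/30 → 1/25 → 1/20 → 1/15 → 1/13 → 1/10 → 1/8 — 3 stops longer (brighter).
ISO: 800 → 1000 → 1250 → 1600 → 2000 → 2500 → 3200 → 4000 → 5000 → 6400 → 8000 → 10000 — 3 2/3 stops raised (brighter).
Net: −2 +3 +3 2/3 = +4 2/3 stops.

4 2/3 stops brighter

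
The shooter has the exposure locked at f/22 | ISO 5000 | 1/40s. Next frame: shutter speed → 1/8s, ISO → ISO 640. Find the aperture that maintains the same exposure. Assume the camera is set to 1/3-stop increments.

Shutter speed: 1/40 → 1/30 → 1/25 → 1/20 → 1/15 → 1/13 → 1/10 → 1/8 — 2 1/3 stops slower (brighter).
ISO: 5000 → 4000 → 3200 → 2500 → 2000 → 1600 → 1250 → 1000 → 800 → 640 — 3 stops lower (darker).
Net change so far: 2/3 stop darker. Offset with the aperture: f/22 → f/20 → f/18.

f/18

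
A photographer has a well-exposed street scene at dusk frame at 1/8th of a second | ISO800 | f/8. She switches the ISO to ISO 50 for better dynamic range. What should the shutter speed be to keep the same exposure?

ISO: 800 → 400 → 200 → 100 → 50 — 4 stops lower (darker).
Need 4 stops brighter from the shutter speed: 1/8 → 1/4 → 1/2 → 1 → 2.

2 s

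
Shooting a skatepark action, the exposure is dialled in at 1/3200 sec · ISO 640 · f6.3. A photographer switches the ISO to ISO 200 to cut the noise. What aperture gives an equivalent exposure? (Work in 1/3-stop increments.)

f/3.5

ISO: 640 → 500 → 400 → 320 → 250 → 200 — 1 2/3 stops dropped (darker).
Need 1 2/3 stops brighter from the aperture: f/6.3 → f/5.6 → f/5 → f/4.5 → f/4 → f/3.5.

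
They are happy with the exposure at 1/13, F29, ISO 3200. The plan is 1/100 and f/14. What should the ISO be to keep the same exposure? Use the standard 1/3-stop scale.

Shutter speed: 1/13 → 1/15 → 1/20 → 1/25 → 1/30 → 1/40 → 1/50 → 1/60 → 1/80 → 1/100 — 3 stops faster (darker).
Aperture: f/29 → f/25 → f/22 → f/20 → f/18 → f/16 → f/14 — 2 stops opened up (brighter).
Net change so far: 1 stop darker. Offset with the ISO: 3200 → 4000 → 5000 → 6400.

ISO 6400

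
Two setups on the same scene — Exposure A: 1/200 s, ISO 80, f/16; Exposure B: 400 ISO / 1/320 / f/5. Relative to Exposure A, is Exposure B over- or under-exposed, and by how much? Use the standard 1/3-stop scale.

5 stops brighter

Aperture: f/16 → f/14 → f/13 → f/11 → f/10 → f/9 → f/8 → f/7.1 → f/6.3 → f/5.6 → f/5 — 3 1/3 stops opened up (brighter).
Shutter speed: 1/200 → 1/250 → 1/320 — 2/3 stop faster (darker).
ISO: 80 → 100 → 125 → 160 → 200 → 250 → 320 → 400 — 2 1/3 stops higher (brighter).
Net: +3 1/3 −2/3 +2 1/3 = +5 stops.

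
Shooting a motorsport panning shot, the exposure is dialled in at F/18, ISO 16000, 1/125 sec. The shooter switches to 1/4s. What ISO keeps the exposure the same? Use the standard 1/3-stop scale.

Shutter speed: 1/125 → 1/100 → 1/80 → 1/60 → 1/50 → 1/40 → 1/30 → 1/25 → 1/20 → 1/15 → 1/13 → 1/10 → 1/8 → 1/6 → 1/5 → 1/4 — 5 stops longer (brighter).
Need 5 stops darker from the ISO: 16000 → 12800 → 10000 → 8000 → 6400 → 5000 → 4000 → 3200 → 2500 → 2000 → 1600 → 1250 → 1000 → 800 → 640 → 500.

ISO 500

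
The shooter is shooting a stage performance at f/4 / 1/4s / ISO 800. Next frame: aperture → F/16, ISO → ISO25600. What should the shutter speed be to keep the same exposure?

Aperture: f/4 → f/5.6 → f/8 → f/11 → f/16 — 4 stops narrower (darker).
ISO: 800 → 1600 → 3200 → 6400 → 12800 → 25600 — 5 stops raised (brighter).
Net change so far: 1 stop brighter. Offset with the shutter speed: 1/4 → 1/8.

1/8s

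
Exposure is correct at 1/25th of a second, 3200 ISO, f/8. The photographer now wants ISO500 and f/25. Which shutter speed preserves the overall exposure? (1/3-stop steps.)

2.5 s

ISO: 3200 → 2500 → 2000 → 1600 → 1250 → 1000 → 800 → 640 → 500 — 2 2/3 stops dropped (darker).
Aperture: f/8 → f/9 → f/10 → f/11 → f/13 → f/14 → f/16 → f/18 → f/20 → f/22 → f/25 — 3 1/3 stops stopped down (darker).
Net change so far: 6 stops darker. Offset with the shutter speed: 1/25 → 1/20 → 1/15 → 1/13 → 1/10 → 1/8 → 1/6 → 1/5 → 1/4 → 0.3 → 0.4 → 0.5 → 0.6 → 0.8 → 1 → 1.3 → 1.6 → 2 → 2.5.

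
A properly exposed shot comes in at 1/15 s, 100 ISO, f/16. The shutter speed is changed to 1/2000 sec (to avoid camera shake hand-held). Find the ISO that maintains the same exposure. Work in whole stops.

ISO 12800

Shutter speed: 1/15 → 1/30 → 1/60 → 1/125 → 1/250 → 1/500 → 1/1000 → 1/2000 — 7 stops shorter (darker).
Need 7 stops brighter from the ISO: 100 → 200 → 400 → 800 → 1600 → 3200 → 6400 → 12800.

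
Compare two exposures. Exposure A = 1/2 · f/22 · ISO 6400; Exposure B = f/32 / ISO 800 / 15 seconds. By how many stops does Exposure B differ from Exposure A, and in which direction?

1 stop brighter

Aperture: f/22 → f/32 — 1 stop smaller aperture (darker).
Shutter speed: 1/2 → 1 → 2 → 4 → 8 → 15 — 5 stops longer (brighter).
ISO: 6400 → 3200 → 1600 → 800 — 3 stops lower (darker).
Net: −1 +5 −3 = +1 stop.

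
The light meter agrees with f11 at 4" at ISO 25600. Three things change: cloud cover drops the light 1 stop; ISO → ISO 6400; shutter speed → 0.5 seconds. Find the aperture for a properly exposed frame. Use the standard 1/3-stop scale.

f/1.4

Scene light: 1 stop darker.
ISO: 25600 → 20000 → 16000 → 12800 → 10000 → 8000 → 6400 — 2 stops dropped (darker).
Shutter speed: 4 → 3.2 → 2.5 → 2 → 1.6 → 1.3 → 1 → 0.8 → 0.6 → 0.5 — 3 stops shorter (darker).
Net so far: 6 stops darker. Aperture: f/11 → f/10 → f/9 → f/8 → f/7.1 → f/6.3 → f/5.6 → f/5 → f/4.5 → f/4 → f/3.5 → f/3.2 → f/2.8 → f/2.5 → f/2.2 → f/2 → f/1.8 → f/1.6 → f/1.4.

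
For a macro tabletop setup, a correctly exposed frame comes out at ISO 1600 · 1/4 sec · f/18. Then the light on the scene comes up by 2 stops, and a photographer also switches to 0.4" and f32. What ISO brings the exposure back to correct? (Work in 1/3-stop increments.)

ISO 800

Scene light: 2 stops brighter.
Shutter speed: 1/4 → 0.3 → 0.4 — 2/3 stop longer (brighter).
Aperture: f/18 → f/20 → f/22 → f/25 → f/29 → f/32 — 1 2/3 stops narrower (darker).
Net so far: 1 stop brighter. ISO: 1600 → 1250 → 1000 → 800.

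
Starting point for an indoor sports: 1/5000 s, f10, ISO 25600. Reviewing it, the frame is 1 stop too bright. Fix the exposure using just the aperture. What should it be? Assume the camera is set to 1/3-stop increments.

Overexposed by 1 stop → need 1 stop darker.
Aperture: f/10 → f/11 → f/13 → f/14.

f/14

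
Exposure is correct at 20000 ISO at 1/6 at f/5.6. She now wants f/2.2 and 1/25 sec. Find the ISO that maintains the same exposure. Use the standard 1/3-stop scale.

Aperture: f/5.6 → f/5 → f/4.5 → f/4 → f/3.5 → f/3.2 → f/2.8 → f/2.5 → f/2.2 — 2 2/3 stops opened up (brighter).
Shutter speed: 1/6 → 1/8 → 1/10 → 1/13 → 1/15 → 1/20 → 1/25 — 2 stops shorter (darker).
Net change so far: 2/3 stop brighter. Offset with the ISO: 20000 → 16000 → 12800.

ISO 12800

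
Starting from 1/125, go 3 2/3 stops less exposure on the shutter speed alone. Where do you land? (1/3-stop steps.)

Shutter speed: 1/125 → 1/160 → 1/200 → 1/250 → 1/320 → 1/400 → 1/500 → 1/640 → 1/800 → 1/1000 → 1/1250 → 1/1600 — 3 2/3 stops shorter (darker).

1/1600s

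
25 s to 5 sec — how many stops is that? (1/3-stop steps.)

2 1/3 stops

25 → 20 → 15 → 13 → 10 → 8 → 6 → 5 — count the steps: 7 third-stops = 2 1/3 stops.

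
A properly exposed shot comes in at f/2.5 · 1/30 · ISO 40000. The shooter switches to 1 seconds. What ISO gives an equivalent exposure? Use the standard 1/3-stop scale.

Shutter speed: 1/30 → 1/25 → 1/20 → 1/15 → 1/13 → 1/10 → 1/8 → 1/6 → 1/5 → 1/4 → 0.3 → 0.4 → 0.5 → 0.6 → 0.8 → 1 — 5 stops slower (brighter).
Need 5 stops darker from the ISO: 40000 → 32000 → 25600 → 20000 → 16000 → 12800 → 10000 → 8000 → 6400 → 5000 → 4000 → 3200 → 2500 → 2000 → 1600 → 1250.

ISO 1250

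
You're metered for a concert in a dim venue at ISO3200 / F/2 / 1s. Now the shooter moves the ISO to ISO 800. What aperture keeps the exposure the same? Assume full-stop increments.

f/1.0

ISO: 3200 → 1600 → 800 — 2 stops lower (darker).
Need 2 stops brighter from the aperture: f/2 → f/1.4 → f/1.0.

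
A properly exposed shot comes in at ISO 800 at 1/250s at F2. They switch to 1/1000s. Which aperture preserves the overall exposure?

Shutter speed: 1/250 → 1/500 → 1/1000 — 2 stops shorter (darker).
Need 2 stops brighter from the aperture: f/2 → f/1.4 → f/1.0.

f/1.0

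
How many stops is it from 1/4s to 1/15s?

2 stops

1/4 → 1/8 → 1/15 — count the steps: 2 stops.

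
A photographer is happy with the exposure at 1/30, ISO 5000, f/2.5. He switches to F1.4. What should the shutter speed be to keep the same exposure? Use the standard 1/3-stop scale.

1/100s

Aperture: f/2.5 → f/2.2 → f/2 → f/1.8 → f/1.6 → f/1.4 — 1 2/3 stops larger aperture (brighter).
Need 1 2/3 stops darker from the shutter speed: 1/30 → 1/40 → 1/50 → 1/60 → 1/80 → 1/100.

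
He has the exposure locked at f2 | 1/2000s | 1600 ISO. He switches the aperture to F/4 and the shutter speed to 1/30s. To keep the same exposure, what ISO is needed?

Aperture: f/2 → f/2.8 → f/4 — 2 stops stopped down (darker).
Shutter speed: 1/2000 → 1/1000 → 1/500 → 1/250 → 1/125 → 1/60 → 1/30 — 6 stops longer (brighter).
Net change so far: 4 stops brighter. Offset with the ISO: 1600 → 800 → 400 → 200 → 100.

ISO 100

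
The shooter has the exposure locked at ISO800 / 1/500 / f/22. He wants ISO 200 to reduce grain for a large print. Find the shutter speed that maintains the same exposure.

1/125s

ISO: 800 → 400 → 200 — 2 stops dropped (darker).
Need 2 stops brighter from the shutter speed: 1/500 → 1/250 → 1/125.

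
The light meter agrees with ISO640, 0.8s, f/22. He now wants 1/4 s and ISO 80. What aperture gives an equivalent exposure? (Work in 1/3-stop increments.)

Shutter speed: 0.8 → 0.6 → 0.5 → 0.4 → 0.3 → 1/4 — 1 2/3 stops shorter (darker).
ISO: 640 → 500 → 400 → 320 → 250 → 200 → 160 → 125 → 100 → 80 — 3 stops lower (darker).
Net change so far: 4 2/3 stops darker. Offset with the aperture: f/22 → f/20 → f/18 → f/16 → f/14 → f/13 → f/11 → f/10 → f/9 → f/8 → f/7.1 → f/6.3 → f/5.6 → f/5 → f/4.5.

f/4.5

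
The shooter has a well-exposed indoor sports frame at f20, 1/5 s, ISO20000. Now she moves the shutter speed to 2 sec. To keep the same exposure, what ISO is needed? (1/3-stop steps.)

Shutter speed: 1/5 → 1/4 → 0.3 → 0.4 → 0.5 → 0.6 → 0.8 → 1 → 1.3 → 1.6 → 2 — 3 1/3 stops longer (brighter).
Need 3 1/3 stops darker from the ISO: 20000 → 16000 → 12800 → 10000 → 8000 → 6400 → 5000 → 4000 → 3200 → 2500 → 2000.

ISO 2000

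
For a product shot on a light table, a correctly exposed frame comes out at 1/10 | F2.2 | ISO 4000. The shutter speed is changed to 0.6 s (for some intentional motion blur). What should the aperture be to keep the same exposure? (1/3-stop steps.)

f/5.6

Shutter speed: 1/10 → 1/8 → 1/6 → 1/5 → 1/4 → 0.3 → 0.4 → 0.5 → 0.6 — 2 2/3 stops longer (brighter).
Need 2 2/3 stops darker from the aperture: f/2.2 → f/2.5 → f/2.8 → f/3.2 → f/3.5 → f/4 → f/4.5 → f/5 → f/5.6.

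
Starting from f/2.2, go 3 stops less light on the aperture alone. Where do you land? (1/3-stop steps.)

f/6.3

Aperture: f/2.2 → f/2.5 → f/2.8 → f/3.2 → f/3.5 → f/4 → f/4.5 → f/5 → f/5.6 → f/6.3 — 3 stops smaller aperture (darker).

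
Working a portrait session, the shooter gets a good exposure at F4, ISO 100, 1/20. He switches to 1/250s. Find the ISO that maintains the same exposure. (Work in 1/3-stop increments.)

ISO 1250

Shutter speed: 1/20 → 1/25 → 1/30 → 1/40 → 1/50 → 1/60 → 1/80 → 1/100 → 1/125 → 1/160 → 1/200 → 1/250 — 3 2/3 stops faster (darker).
Need 3 2/3 stops brighter from the ISO: 100 → 125 → 160 → 200 → 250 → 320 → 400 → 500 → 640 → 800 → 1000 → 1250.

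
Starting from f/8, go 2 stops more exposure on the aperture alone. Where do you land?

f/4

Aperture: f/8 → f/5.6 → f/4 — 2 stops opened up (brighter).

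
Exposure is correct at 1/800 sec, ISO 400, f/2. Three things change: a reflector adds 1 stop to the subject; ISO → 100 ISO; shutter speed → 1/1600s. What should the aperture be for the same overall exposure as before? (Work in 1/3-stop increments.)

Scene light: 1 stop brighter.
ISO: 400 → 320 → 250 → 200 → 160 → 125 → 100 — 2 stops dropped (darker).
Shutter speed: 1/800 → 1/1000 → 1/1250 → 1/1600 — 1 stop shorter (darker).
Net so far: 2 stops darker. Aperture: f/2 → f/1.8 → f/1.6 → f/1.4 → f/1.2 → f/1.1 → f/1.0.

f/1.0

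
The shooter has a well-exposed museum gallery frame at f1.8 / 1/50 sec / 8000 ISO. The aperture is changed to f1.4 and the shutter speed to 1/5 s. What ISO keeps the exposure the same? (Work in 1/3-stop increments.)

ISO 500

Aperture: f/1.8 → f/1.6 → f/1.4 — 2/3 stop larger aperture (brighter).
Shutter speed: 1/50 → 1/40 → 1/30 → 1/25 → 1/20 → 1/15 → 1/13 → 1/10 → 1/8 → 1/6 → 1/5 — 3 1/3 stops slower (brighter).
Net change so far: 4 stops brighter. Offset with the ISO: 8000 → 6400 → 5000 → 4000 → 3200 → 2500 → 2000 → 1600 → 1250 → 1000 → 800 → 640 → 500.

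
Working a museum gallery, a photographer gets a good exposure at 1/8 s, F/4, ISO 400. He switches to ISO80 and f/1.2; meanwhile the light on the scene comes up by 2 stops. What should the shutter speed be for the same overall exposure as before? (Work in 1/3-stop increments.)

1/60s

Scene light: 2 stops brighter.
ISO: 400 → 320 → 250 → 200 → 160 → 125 → 100 → 80 — 2 1/3 stops dropped (darker).
Aperture: f/4 → f/3.5 → f/3.2 → f/2.8 → f/2.5 → f/2.2 → f/2 → f/1.8 → f/1.6 → f/1.4 → f/1.2 — 3 1/3 stops opened up (brighter).
Net so far: 3 stops brighter. Shutter speed: 1/8 → 1/10 → 1/13 → 1/15 → 1/20 → 1/25 → 1/30 → 1/40 → 1/50 → 1/60.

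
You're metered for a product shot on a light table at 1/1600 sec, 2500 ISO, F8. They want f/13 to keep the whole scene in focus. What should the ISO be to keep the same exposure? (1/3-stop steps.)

ISO 6400

Aperture: f/8 → f/9 → f/10 → f/11 → f/13 — 1 1/3 stops smaller aperture (darker).
Need 1 1/3 stops brighter from the ISO: 2500 → 3200 → 4000 → 5000 → 6400.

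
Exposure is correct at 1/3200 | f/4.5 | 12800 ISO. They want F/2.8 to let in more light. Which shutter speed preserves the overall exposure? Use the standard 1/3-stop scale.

Aperture: f/4.5 → f/4 → f/3.5 → f/3.2 → f/2.8 — 1 1/3 stops larger aperture (brighter).
Need 1 1/3 stops darker from the shutter speed: 1/3200 → 1/4000 → 1/5000 → 1/6400 → 1/8000.

1/8000s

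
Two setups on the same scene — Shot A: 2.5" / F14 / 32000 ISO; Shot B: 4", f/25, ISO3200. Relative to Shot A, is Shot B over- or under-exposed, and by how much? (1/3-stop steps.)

Aperture: f/14 → f/16 → f/18 → f/20 → f/22 → f/25 — 1 2/3 stops smaller aperture (darker).
Shutter speed: 2.5 → 3.2 → 4 — 2/3 stop slower (brighter).
ISO: 32000 → 25600 → 20000 → 16000 → 12800 → 10000 → 8000 → 6400 → 5000 → 4000 → 3200 — 3 1/3 stops lower (darker).
Net: −1 2/3 +2/3 −3 1/3 = −4 1/3 stops.

4 1/3 stops darker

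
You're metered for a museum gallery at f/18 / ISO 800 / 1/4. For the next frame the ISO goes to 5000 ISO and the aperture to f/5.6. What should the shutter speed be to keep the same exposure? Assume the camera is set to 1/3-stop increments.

ISO: 800 → 1000 → 1250 → 1600 → 2000 → 2500 → 3200 → 4000 → 5000 — 2 2/3 stops raised (brighter).
Aperture: f/18 → f/16 → f/14 → f/13 → f/11 → f/10 → f/9 → f/8 → f/7.1 → f/6.3 → f/5.6 — 3 1/3 stops larger aperture (brighter).
Net change so far: 6 stops brighter. Offset with the shutter speed: 1/4 → 1/5 → 1/6 → 1/8 → 1/10 → 1/13 → 1/15 → 1/20 → 1/25 → 1/30 → 1/40 → 1/50 → 1/60 → 1/80 → 1/100 → 1/125 → 1/160 → 1/200 → 1/250.

1/250s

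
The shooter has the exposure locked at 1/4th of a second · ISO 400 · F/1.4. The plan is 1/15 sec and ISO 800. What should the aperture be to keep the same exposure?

f/1.0

Shutter speed: 1/4 → 1/8 → 1/15 — 2 stops faster (darker).
ISO: 400 → 800 — 1 stop raised (brighter).
Net change so far: 1 stop darker. Offset with the aperture: f/1.4 → f/1.0.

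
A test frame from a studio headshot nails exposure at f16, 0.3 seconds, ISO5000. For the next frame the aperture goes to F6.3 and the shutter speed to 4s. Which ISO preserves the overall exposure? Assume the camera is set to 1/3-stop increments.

Aperture: f/16 → f/14 → f/13 → f/11 → f/10 → f/9 → f/8 → f/7.1 → f/6.3 — 2 2/3 stops larger aperture (brighter).
Shutter speed: 0.3 → 0.4 → 0.5 → 0.6 → 0.8 → 1 → 1.3 → 1.6 → 2 → 2.5 → 3.2 → 4 — 3 2/3 stops slower (brighter).
Net change so far: 6 1/3 stops brighter. Offset with the ISO: 5000 → 4000 → 3200 → 2500 → 2000 → 1600 → 1250 → 1000 → 800 → 640 → 500 → 400 → 320 → 250 → 200 → 160 → 125 → 100 → 80 → 64.

ISO 64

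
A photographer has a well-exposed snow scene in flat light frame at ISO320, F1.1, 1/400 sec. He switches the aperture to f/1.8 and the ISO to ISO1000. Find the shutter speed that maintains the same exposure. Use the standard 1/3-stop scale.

1/500s

Aperture: f/1.1 → f/1.2 → f/1.4 → f/1.6 → f/1.8 — 1 1/3 stops narrower (darker).
ISO: 320 → 400 → 500 → 640 → 800 → 1000 — 1 2/3 stops raised (brighter).
Net change so far: 1/3 stop brighter. Offset with the shutter speed: 1/400 → 1/500.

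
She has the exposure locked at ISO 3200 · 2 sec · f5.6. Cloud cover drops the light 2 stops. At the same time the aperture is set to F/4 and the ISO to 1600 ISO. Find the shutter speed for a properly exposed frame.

Scene light: 2 stops darker.
Aperture: f/5.6 → f/4 — 1 stop opened up (brighter).
ISO: 3200 → 1600 — 1 stop lower (darker).
Net so far: 2 stops darker. Shutter speed: 2 → 4 → 8.

8 s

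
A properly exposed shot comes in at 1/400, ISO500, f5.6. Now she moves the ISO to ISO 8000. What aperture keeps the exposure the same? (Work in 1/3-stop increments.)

f/22

ISO: 500 → 640 → 800 → 1000 → 1250 → 1600 → 2000 → 2500 → 3200 → 4000 → 5000 → 6400 → 8000 — 4 stops raised (brighter).
Need 4 stops darker from the aperture: f/5.6 → f/6.3 → f/7.1 → f/8 → f/9 → f/10 → f/11 → f/13 → f/14 → f/16 → f/18 → f/20 → f/22.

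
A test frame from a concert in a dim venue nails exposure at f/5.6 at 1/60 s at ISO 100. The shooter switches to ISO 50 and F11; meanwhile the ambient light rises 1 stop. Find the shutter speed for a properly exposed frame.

1/15s

Scene light: 1 stop brighter.
ISO: 100 → 50 — 1 stop lower (darker).
Aperture: f/5.6 → f/8 → f/11 — 2 stops stopped down (darker).
Net so far: 2 stops darker. Shutter speed: 1/60 → 1/30 → 1/15.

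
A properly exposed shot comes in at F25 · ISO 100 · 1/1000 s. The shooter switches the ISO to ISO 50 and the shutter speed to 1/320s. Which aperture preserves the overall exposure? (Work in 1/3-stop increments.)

f/32

ISO: 100 → 80 → 64 → 50 — 1 stop lower (darker).
Shutter speed: 1/1000 → 1/800 → 1/640 → 1/500 → 1/400 → 1/320 — 1 2/3 stops longer (brighter).
Net change so far: 2/3 stop brighter. Offset with the aperture: f/25 → f/29 → f/32.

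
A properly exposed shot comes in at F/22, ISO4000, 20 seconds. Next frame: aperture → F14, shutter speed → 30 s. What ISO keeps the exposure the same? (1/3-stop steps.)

Aperture: f/22 → f/20 → f/18 → f/16 → f/14 — 1 1/3 stops larger aperture (brighter).
Shutter speed: 20 → 25 → 30 — 2/3 stop longer (brighter).
Net change so far: 2 stops brighter. Offset with the ISO: 4000 → 3200 → 2500 → 2000 → 1600 → 1250 → 1000.

ISO 1000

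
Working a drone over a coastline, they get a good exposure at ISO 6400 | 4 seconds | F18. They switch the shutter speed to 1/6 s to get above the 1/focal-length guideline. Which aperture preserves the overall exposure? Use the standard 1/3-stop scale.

Shutter speed: 4 → 3.2 → 2.5 → 2 → 1.6 → 1.3 → 1 → 0.8 → 0.6 → 0.5 → 0.4 → 0.3 → 1/4 → 1/5 → 1/6 — 4 2/3 stops faster (darker).
Need 4 2/3 stops brighter from the aperture: f/18 → f/16 → f/14 → f/13 → f/11 → f/10 → f/9 → f/8 → f/7.1 → f/6.3 → f/5.6 → f/5 → f/4.5 → f/4 → f/3.5.

f/3.5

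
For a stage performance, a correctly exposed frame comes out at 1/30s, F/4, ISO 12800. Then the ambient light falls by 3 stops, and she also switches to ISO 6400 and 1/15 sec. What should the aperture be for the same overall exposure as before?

Scene light: 3 stops darker.
ISO: 12800 → 6400 — 1 stop dropped (darker).
Shutter speed: 1/30 → 1/15 — 1 stop slower (brighter).
Net so far: 3 stops darker. Aperture: f/4 → f/2.8 → f/2 → f/1.4.

f/1.4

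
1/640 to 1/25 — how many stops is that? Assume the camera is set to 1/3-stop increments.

1/640 → 1/500 → 1/400 → 1/320 → 1/250 → 1/200 → 1/160 → 1/125 → 1/100 → 1/80 → 1/60 → 1/50 → 1/40 → 1/30 → 1/25 — count the steps: 14 third-stops = 4 2/3 stops.

4 2/3 stops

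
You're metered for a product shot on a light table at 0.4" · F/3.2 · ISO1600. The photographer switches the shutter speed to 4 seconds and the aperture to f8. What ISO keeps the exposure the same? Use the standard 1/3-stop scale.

ISO 1000

Shutter speed: 0.4 → 0.5 → 0.6 → 0.8 → 1 → 1.3 → 1.6 → 2 → 2.5 → 3.2 → 4 — 3 1/3 stops slower (brighter).
Aperture: f/3.2 → f/3.5 → f/4 → f/4.5 → f/5 → f/5.6 → f/6.3 → f/7.1 → f/8 — 2 2/3 stops smaller aperture (darker).
Net change so far: 2/3 stop brighter. Offset with the ISO: 1600 → 1250 → 1000.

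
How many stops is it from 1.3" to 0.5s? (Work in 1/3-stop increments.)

1.3 → 1 → 0.8 → 0.6 → 0.5 — count the steps: 4 third-stops = 1 1/3 stops.

1 1/3 stops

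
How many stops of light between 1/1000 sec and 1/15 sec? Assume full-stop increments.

6 stops

1/1000 → 1/500 → 1/250 → 1/125 → 1/60 → 1/30 → 1/15 — count the steps: 6 stops.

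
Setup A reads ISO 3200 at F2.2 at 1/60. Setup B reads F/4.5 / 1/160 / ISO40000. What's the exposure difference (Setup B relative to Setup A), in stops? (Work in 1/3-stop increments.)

Aperture: f/2.2 → f/2.5 → f/2.8 → f/3.2 → f/3.5 → f/4 → f/4.5 — 2 stops stopped down (darker).
Shutter speed: 1/60 → 1/80 → 1/100 → 1/125 → 1/160 — 1 1/3 stops shorter (darker).
ISO: 3200 → 4000 → 5000 → 6400 → 8000 → 10000 → 12800 → 16000 → 20000 → 25600 → 32000 → 40000 — 3 2/3 stops raised (brighter).
Net: −2 −1 1/3 +3 2/3 = +1/3 stops.

1/3 stop brighter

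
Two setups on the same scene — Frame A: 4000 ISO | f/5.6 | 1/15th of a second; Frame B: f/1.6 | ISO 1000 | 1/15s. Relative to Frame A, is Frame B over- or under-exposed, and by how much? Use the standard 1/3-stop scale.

1 2/3 stops brighter

Aperture: f/5.6 → f/5 → f/4.5 → f/4 → f/3.5 → f/3.2 → f/2.8 → f/2.5 → f/2.2 → f/2 → f/1.8 → f/1.6 — 3 2/3 stops wider (brighter).
Shutter speed: unchanged.
ISO: 4000 → 3200 → 2500 → 2000 → 1600 → 1250 → 1000 — 2 stops dropped (darker).
Net: +3 2/3 −2 = +1 2/3 stops.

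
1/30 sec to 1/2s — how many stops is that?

1/30 → 1/15 → 1/8 → 1/4 → 1/2 — count the steps: 4 stops.

4 stops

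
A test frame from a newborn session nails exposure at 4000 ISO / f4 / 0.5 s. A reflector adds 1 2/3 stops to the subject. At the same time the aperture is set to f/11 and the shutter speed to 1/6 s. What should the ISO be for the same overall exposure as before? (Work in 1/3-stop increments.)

ISO 32000

Scene light: 1 2/3 stops brighter.
Aperture: f/4 → f/4.5 → f/5 → f/5.6 → f/6.3 → f/7.1 → f/8 → f/9 → f/10 → f/11 — 3 stops narrower (darker).
Shutter speed: 0.5 → 0.4 → 0.3 → 1/4 → 1/5 → 1/6 — 1 2/3 stops faster (darker).
Net so far: 3 stops darker. ISO: 4000 → 5000 → 6400 → 8000 → 10000 → 12800 → 16000 → 20000 → 25600 → 32000.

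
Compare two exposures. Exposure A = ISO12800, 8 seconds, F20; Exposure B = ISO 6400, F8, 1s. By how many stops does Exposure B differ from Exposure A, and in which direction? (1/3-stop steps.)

Aperture: f/20 → f/18 → f/16 → f/14 → f/13 → f/11 → f/10 → f/9 → f/8 — 2 2/3 stops opened up (brighter).
Shutter speed: 8 → 6 → 5 → 4 → 3.2 → 2.5 → 2 → 1.6 → 1.3 → 1 — 3 stops shorter (darker).
ISO: 12800 → 10000 → 8000 → 6400 — 1 stop dropped (darker).
Net: +2 2/3 −3 −1 = −1 1/3 stops.

1 1/3 stops darker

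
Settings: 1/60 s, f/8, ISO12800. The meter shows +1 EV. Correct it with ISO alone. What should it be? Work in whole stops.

ISO 6400

Overexposed by 1 stop → need 1 stop darker.
ISO: 12800 → 6400.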